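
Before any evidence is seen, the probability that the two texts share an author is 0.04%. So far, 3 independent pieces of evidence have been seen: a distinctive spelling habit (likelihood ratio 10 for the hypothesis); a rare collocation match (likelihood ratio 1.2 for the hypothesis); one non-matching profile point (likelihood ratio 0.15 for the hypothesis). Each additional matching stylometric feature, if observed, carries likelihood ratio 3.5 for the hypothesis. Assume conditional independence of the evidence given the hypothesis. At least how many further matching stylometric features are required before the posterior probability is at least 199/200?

Prior odds = 0.0004/0.9996 = 1/2499.
Combined Bayes factor of the evidence already in hand = 10 × 1.2 × 0.15 = 1.8.
Odds after that evidence = (1/2499) × 1.8 = 3/4165.
Target odds = 0.995/0.005 = 199.
Need 3.5ⁿ ≥ 199 ÷ (3/4165) = 828835/3.
3.5¹⁰ = 282475249/1024 falls short of 828835/3 but 3.5¹¹ ≈965492 reaches it, so n = 11.

11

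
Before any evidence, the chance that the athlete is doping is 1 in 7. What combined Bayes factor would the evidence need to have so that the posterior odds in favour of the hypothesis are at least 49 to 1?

294

Prior odds = (1/7)/(6/7) = 1/6.
Target odds = 49.
Required Bayes factor = 49 ÷ (1/6) = 294.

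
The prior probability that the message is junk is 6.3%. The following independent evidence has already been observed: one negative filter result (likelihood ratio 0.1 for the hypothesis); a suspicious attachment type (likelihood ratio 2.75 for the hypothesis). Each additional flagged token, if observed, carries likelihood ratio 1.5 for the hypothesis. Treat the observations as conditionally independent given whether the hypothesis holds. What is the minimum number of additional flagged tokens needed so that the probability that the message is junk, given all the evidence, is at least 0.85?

15

Prior odds = 0.063/0.937 = 63/937.
Combined Bayes factor of the evidence already in hand = 0.1 × 2.75 = 0.275.
Odds after that evidence = (63/937) × 0.275 = 693/37480.
Target odds = 0.85/0.15 = 17/3.
Need 1.5ⁿ ≥ 17/3 ÷ (693/37480) = 637160/2079.
1.5¹⁴ = 4782969/16384 falls short of 637160/2079 but 1.5¹⁵ = 14348907/32768 reaches it, so n = 15.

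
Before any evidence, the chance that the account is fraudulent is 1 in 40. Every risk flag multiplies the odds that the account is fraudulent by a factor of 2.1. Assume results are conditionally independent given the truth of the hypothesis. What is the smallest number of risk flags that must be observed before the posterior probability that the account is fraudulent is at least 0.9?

Prior odds = 0.025/0.975 = 1/39.
Likelihood ratio per risk flag = 2.1.
Target odds: 0.9 ÷ 0.1 = 9.
Require 2.1ⁿ ≥ 9 ÷ (1/39) = 351.
2.1⁷ ≈180.109 falls short of 351 but 2.1⁸ ≈378.229 reaches it, so n = 8.

8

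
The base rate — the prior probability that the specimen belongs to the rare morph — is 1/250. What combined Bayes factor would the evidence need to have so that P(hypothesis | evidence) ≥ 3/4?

747

Prior odds = 0.004/0.996 = 1/249.
Target odds = 0.75/0.25 = 3.
Required Bayes factor = 3 ÷ (1/249) = 747.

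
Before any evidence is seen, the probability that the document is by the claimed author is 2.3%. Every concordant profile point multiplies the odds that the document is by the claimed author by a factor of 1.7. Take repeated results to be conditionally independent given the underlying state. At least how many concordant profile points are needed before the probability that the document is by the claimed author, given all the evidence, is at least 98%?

15

Prior odds = 0.023/0.977 = 23/977.
Likelihood ratio per concordant profile point = 1.7.
Target odds: 0.98 ÷ 0.02 = 49.
Require 1.7ⁿ ≥ 49 ÷ (23/977) = 47873/23.
1.7¹⁴ ≈1683.78 falls short of 47873/23 but 1.7¹⁵ ≈2862.42 reaches it, so n = 15.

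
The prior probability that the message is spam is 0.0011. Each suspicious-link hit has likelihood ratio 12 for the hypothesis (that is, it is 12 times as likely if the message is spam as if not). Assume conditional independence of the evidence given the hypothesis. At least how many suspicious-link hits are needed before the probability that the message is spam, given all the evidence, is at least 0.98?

5

Prior odds: 0.0011 ÷ 0.9989 = 11/9989.
Likelihood ratio per suspicious-link hit = 12.
Target posterior odds = 0.98/0.02 = 49.
Require 12ⁿ ≥ 49 ÷ (11/9989) = 489461/11.
12⁴ = 20736 falls short of 489461/11 but 12⁵ = 248832 reaches it, so n = 5.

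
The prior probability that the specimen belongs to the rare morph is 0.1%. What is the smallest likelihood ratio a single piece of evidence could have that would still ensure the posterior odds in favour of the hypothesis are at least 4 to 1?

3996

Prior odds = 0.001/0.999 = 1/999.
Target odds = 4.
Required Bayes factor = 4 ÷ (1/999) = 3996.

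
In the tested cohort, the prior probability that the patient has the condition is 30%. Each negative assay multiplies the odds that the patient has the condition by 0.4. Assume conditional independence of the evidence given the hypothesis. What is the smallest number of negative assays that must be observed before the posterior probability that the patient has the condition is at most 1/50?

Prior odds: 0.3 ÷ 0.7 = 3/7.
Likelihood ratio per negative assay = 0.4.
Target odds: 0.02 ÷ 0.98 = 1/49.
Require 0.4ⁿ ≤ 1/49 ÷ (3/7) = 1/21.
0.4³ = 0.064 is still above 1/21 but 0.4⁴ = 0.0256 is at or below it, so n = 4.

4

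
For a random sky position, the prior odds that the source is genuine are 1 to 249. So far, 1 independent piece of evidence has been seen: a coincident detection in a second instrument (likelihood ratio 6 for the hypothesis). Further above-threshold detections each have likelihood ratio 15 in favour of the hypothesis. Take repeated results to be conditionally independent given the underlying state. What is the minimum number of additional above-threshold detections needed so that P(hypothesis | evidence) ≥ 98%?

3

Prior odds = 1/249.
Bayes factor of the evidence already in hand = 6.
Odds after that evidence = (1/249) × 6 = 2/83.
Target odds = 0.98/0.02 = 49.
Need 15ⁿ ≥ 49 ÷ (2/83) = 2033.5.
15² = 225 falls short of 2033.5 but 15³ = 3375 reaches it, so n = 3.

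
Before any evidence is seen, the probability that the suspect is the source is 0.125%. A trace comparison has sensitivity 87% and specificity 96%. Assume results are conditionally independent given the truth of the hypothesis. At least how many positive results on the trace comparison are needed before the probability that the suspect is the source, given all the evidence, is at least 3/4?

3

Prior odds = 0.00125/0.99875 = 1/799.
False-positive rate = 1 − 0.96 = 0.04; likelihood ratio of a positive = 0.87/0.04 = 21.75.
Target posterior odds = 0.75/0.25 = 3.
Require 21.75ⁿ ≥ 3 ÷ (1/799) = 2397.
21.75² = 473.0625 falls short of 2397 but 21.75³ = 658503/64 reaches it, so n = 3.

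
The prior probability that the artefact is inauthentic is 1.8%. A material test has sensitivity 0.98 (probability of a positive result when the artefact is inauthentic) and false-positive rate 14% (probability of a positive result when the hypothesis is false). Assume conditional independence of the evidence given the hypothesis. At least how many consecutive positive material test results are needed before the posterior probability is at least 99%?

Prior odds = 0.018/0.982 = 9/491.
Likelihood ratio of a positive result = 0.98/0.14 = 7.
Target odds: 0.99 ÷ 0.01 = 99.
Need (9/491) × 7ⁿ ≥ 99, i.e. 7ⁿ ≥ 5401.
7⁴ = 2401 falls short of 5401 but 7⁵ = 16807 reaches it, so n = 5.

5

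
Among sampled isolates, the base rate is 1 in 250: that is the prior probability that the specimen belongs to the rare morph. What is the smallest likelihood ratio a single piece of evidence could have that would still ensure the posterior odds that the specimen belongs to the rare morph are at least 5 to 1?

Prior odds = 0.004/0.996 = 1/249.
Target odds = 5.
Required Bayes factor = 5 ÷ (1/249) = 1245.

1245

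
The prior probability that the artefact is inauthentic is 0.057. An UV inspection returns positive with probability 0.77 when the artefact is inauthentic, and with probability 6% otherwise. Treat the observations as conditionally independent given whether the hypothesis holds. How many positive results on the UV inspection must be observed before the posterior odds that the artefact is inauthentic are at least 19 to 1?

Prior odds: 0.057 ÷ 0.943 = 57/943.
Likelihood ratio of a positive result = 0.77/0.06 = 77/6.
Target odds = 19.
Need (57/943) × (77/6)ⁿ ≥ 19, i.e. (77/6)ⁿ ≥ 943/3.
(77/6)² = 5929/36 falls short of 943/3 but (77/6)³ = 456533/216 reaches it, so n = 3.

3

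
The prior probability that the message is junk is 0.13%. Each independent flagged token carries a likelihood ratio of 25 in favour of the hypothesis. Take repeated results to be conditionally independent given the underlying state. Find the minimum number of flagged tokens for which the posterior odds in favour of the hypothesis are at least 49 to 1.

4

Prior odds: 0.0013 ÷ 0.9987 = 13/9987.
Likelihood ratio per flagged token = 25.
Target odds = 49.
Require 25ⁿ ≥ 49 ÷ (13/9987) = 489363/13.
25³ = 15625 falls short of 489363/13 but 25⁴ = 390625 reaches it, so n = 4.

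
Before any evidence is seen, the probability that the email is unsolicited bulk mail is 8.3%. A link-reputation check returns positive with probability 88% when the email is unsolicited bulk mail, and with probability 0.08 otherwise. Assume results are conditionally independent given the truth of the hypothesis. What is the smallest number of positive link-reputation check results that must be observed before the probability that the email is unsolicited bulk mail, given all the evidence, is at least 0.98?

3

Prior odds: 0.083 ÷ 0.917 = 83/917.
Likelihood ratio of a positive result = 0.88/0.08 = 11.
Target odds: 0.98 ÷ 0.02 = 49.
Need (83/917) × 11ⁿ ≥ 49, i.e. 11ⁿ ≥ 44933/83.
11² = 121 falls short of 44933/83 but 11³ = 1331 reaches it, so n = 3.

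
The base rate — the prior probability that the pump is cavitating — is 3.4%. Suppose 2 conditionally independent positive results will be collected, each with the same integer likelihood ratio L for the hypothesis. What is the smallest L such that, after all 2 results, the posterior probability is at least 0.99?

Prior odds = 0.034/0.966 = 17/483.
Target odds = 0.99/0.01 = 99.
Need L² ≥ 99 ÷ (17/483) = 47817/17.
53² = 2809 < 47817/17 ≤ 2916 = 54², so L = 54.

54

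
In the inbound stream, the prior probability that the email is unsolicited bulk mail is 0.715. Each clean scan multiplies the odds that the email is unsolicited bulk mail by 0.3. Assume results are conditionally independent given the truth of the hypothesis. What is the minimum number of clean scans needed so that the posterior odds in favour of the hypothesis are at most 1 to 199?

6

Prior odds = 0.715/0.285 = 143/57.
Likelihood ratio per clean scan = 0.3.
Target odds = 1/199.
Require 0.3ⁿ ≤ 1/199 ÷ (143/57) = 57/28457.
0.3⁵ = 243/100000 is still above 57/28457 but 0.3⁶ = 729/1000000 is at or below it, so n = 6.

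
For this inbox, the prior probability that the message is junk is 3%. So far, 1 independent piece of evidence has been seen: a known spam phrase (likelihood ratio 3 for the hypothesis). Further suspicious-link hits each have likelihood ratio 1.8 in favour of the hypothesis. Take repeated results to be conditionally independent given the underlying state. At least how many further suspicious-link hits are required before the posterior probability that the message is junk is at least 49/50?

Prior odds = 0.03/0.97 = 3/97.
Bayes factor of the evidence already in hand = 3.
Odds after that evidence = (3/97) × 3 = 9/97.
Target odds = 0.98/0.02 = 49.
Need 1.8ⁿ ≥ 49 ÷ (9/97) = 4753/9.
1.8¹⁰ ≈357.047 falls short of 4753/9 but 1.8¹¹ ≈642.684 reaches it, so n = 11.

11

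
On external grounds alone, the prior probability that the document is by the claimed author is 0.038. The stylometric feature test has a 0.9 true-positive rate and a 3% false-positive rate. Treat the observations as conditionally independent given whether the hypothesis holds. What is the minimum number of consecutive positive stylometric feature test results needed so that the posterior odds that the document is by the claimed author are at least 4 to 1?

2

Prior odds = 0.038/0.962 = 19/481.
Likelihood ratio of a positive result = 0.9/0.03 = 30.
Target odds = 4.
Need (19/481) × 30ⁿ ≥ 4, i.e. 30ⁿ ≥ 1924/19.
30¹ = 30 falls short of 1924/19 but 30² = 900 reaches it, so n = 2.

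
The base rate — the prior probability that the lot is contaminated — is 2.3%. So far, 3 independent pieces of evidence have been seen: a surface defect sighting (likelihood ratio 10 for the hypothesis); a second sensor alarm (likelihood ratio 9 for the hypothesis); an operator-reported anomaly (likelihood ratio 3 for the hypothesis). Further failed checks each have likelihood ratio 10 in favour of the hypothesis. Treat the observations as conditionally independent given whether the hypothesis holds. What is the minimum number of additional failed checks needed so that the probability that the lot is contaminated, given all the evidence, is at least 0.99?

Prior odds = 0.023/0.977 = 23/977.
Combined Bayes factor of the evidence already in hand = 10 × 9 × 3 = 270.
Odds after that evidence = (23/977) × 270 = 6210/977.
Target odds = 0.99/0.01 = 99.
Need 10ⁿ ≥ 99 ÷ (6210/977) = 10747/690.
10¹ = 10 falls short of 10747/690 but 10² = 100 reaches it, so n = 2.

2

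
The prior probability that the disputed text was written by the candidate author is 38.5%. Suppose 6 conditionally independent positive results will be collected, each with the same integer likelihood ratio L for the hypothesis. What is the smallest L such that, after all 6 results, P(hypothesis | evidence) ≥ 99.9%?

4

Prior odds = 0.385/0.615 = 77/123.
Target odds = 0.999/0.001 = 999.
Need L⁶ ≥ 999 ÷ (77/123) = 122877/77.
3⁶ = 729 < 122877/77 ≤ 4096 = 4⁶, so L = 4.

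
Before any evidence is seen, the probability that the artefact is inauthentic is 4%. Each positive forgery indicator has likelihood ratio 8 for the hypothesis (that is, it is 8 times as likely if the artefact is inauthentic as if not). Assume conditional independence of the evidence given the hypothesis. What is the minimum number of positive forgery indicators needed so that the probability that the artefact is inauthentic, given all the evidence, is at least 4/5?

Prior odds: 0.04 ÷ 0.96 = 1/24.
Likelihood ratio per positive forgery indicator = 8.
Target posterior odds = 0.8/0.2 = 4.
Require 8ⁿ ≥ 4 ÷ (1/24) = 96.
8² = 64 falls short of 96 but 8³ = 512 reaches it, so n = 3.

3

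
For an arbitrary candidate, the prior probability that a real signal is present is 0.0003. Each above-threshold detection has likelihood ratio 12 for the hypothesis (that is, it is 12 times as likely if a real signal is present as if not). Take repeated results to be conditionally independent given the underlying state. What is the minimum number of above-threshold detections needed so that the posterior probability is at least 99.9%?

Prior odds: 0.0003 ÷ 0.9997 = 3/9997.
Likelihood ratio per above-threshold detection = 12.
Target posterior odds = 0.999/0.001 = 999.
Require 12ⁿ ≥ 999 ÷ (3/9997) = 3329001.
12⁶ = 2985984 falls short of 3329001 but 12⁷ = 35831808 reaches it, so n = 7.

7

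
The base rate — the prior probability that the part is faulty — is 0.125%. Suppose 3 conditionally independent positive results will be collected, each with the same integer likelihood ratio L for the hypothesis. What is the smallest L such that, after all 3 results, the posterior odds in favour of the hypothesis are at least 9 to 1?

Prior odds = 0.00125/0.99875 = 1/799.
Target odds = 9.
Need L³ ≥ 9 ÷ (1/799) = 7191.
19³ = 6859 < 7191 ≤ 8000 = 20³, so L = 20.

20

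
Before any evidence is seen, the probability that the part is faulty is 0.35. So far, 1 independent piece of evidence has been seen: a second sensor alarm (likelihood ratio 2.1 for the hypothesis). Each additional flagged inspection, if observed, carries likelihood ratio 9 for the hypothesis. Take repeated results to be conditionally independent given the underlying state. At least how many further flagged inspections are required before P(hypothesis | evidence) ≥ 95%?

2

Prior odds = 0.35/0.65 = 7/13.
Bayes factor of the evidence already in hand = 2.1.
Odds after that evidence = (7/13) × 2.1 = 147/130.
Target odds = 0.95/0.05 = 19.
Need 9ⁿ ≥ 19 ÷ (147/130) = 2470/147.
9¹ = 9 falls short of 2470/147 but 9² = 81 reaches it, so n = 2.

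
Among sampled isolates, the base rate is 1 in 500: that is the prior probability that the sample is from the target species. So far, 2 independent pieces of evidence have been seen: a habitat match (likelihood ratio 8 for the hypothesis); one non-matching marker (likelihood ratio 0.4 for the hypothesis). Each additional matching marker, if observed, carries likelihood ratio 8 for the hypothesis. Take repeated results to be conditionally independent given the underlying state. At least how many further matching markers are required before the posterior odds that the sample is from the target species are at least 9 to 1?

Prior odds = 0.002/0.998 = 1/499.
Combined Bayes factor of the evidence already in hand = 8 × 0.4 = 3.2.
Odds after that evidence = (1/499) × 3.2 = 16/2495.
Target odds = 9.
Need 8ⁿ ≥ 9 ÷ (16/2495) = 1403.4375.
8³ = 512 falls short of 1403.4375 but 8⁴ = 4096 reaches it, so n = 4.

4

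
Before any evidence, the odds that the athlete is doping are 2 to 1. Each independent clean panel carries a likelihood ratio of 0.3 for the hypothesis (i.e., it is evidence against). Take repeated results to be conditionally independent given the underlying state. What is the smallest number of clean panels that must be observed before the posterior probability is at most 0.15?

3

Prior odds = 2.
Likelihood ratio per clean panel = 0.3.
Target posterior odds = 0.15/0.85 = 3/17.
Need 2 × 0.3ⁿ ≤ 3/17, i.e. 0.3ⁿ ≤ 3/34.
0.3² = 0.09 is still above 3/34 but 0.3³ = 0.027 is at or below it, so n = 3.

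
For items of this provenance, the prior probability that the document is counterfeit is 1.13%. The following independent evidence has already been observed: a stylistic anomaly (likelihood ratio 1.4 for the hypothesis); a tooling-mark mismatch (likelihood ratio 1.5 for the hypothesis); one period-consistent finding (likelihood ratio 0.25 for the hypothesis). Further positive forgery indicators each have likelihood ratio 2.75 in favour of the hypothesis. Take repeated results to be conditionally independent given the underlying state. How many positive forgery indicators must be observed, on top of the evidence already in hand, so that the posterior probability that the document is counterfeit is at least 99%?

10

Prior odds = 0.0113/0.9887 = 113/9887.
Combined Bayes factor of the evidence already in hand = 1.4 × 1.5 × 0.25 = 0.525.
Odds after that evidence = (113/9887) × 0.525 = 2373/395480.
Target odds = 0.99/0.01 = 99.
Need 2.75ⁿ ≥ 99 ÷ (2373/395480) = 13050840/791.
2.75⁹ ≈8994.86 falls short of 13050840/791 but 2.75¹⁰ ≈24735.9 reaches it, so n = 10.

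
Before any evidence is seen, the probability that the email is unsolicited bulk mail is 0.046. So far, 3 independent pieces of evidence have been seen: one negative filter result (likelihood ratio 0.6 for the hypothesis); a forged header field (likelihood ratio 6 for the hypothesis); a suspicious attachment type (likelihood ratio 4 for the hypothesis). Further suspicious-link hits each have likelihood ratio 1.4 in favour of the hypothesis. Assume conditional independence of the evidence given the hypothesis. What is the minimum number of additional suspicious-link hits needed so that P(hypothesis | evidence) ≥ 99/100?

Prior odds = 0.046/0.954 = 23/477.
Combined Bayes factor of the evidence already in hand = 0.6 × 6 × 4 = 14.4.
Odds after that evidence = (23/477) × 14.4 = 184/265.
Target odds = 0.99/0.01 = 99.
Need 1.4ⁿ ≥ 99 ÷ (184/265) = 26235/184.
1.4¹⁴ ≈111.12 falls short of 26235/184 but 1.4¹⁵ ≈155.568 reaches it, so n = 15.

15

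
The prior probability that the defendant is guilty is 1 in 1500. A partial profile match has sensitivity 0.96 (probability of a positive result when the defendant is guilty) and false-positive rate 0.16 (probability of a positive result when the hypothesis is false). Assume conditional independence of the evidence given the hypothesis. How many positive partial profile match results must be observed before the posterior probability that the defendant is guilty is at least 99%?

Prior odds: (1/1500) ÷ (1499/1500) = 1/1499.
Likelihood ratio of a positive result = 0.96/0.16 = 6.
Target posterior odds = 0.99/0.01 = 99.
Require 6ⁿ ≥ 99 ÷ (1/1499) = 148401.
6⁶ = 46656 falls short of 148401 but 6⁷ = 279936 reaches it, so n = 7.

7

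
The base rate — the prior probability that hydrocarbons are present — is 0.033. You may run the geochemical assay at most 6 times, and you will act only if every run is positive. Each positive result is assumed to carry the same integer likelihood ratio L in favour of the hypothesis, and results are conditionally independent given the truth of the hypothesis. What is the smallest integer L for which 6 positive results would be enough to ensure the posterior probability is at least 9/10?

3

Prior odds = 0.033/0.967 = 33/967.
Target odds = 0.9/0.1 = 9.
Need L⁶ ≥ 9 ÷ (33/967) = 2901/11.
2⁶ = 64 < 2901/11 ≤ 729 = 3⁶, so L = 3.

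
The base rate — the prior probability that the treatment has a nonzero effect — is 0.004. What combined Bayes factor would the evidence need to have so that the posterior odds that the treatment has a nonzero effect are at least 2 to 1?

Prior odds = 0.004/0.996 = 1/249.
Target odds = 2.
Required Bayes factor = 2 ÷ (1/249) = 498.

498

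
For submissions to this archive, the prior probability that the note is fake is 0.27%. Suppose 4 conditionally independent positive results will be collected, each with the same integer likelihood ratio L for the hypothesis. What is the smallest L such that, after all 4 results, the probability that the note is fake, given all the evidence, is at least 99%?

Prior odds = 0.0027/0.9973 = 27/9973.
Target odds = 0.99/0.01 = 99.
Need L⁴ ≥ 99 ÷ (27/9973) = 109703/3.
13⁴ = 28561 < 109703/3 ≤ 38416 = 14⁴, so L = 14.

14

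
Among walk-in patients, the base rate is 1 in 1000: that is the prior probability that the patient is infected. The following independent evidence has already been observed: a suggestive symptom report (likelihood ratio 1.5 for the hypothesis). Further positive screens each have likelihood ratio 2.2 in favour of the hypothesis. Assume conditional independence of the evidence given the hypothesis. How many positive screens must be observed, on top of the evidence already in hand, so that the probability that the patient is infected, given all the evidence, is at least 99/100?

Prior odds = 0.001/0.999 = 1/999.
Bayes factor of the evidence already in hand = 1.5.
Odds after that evidence = (1/999) × 1.5 = 1/666.
Target odds = 0.99/0.01 = 99.
Need 2.2ⁿ ≥ 99 ÷ (1/666) = 65934.
2.2¹⁴ ≈62218.2 falls short of 65934 but 2.2¹⁵ ≈136880 reaches it, so n = 15.

15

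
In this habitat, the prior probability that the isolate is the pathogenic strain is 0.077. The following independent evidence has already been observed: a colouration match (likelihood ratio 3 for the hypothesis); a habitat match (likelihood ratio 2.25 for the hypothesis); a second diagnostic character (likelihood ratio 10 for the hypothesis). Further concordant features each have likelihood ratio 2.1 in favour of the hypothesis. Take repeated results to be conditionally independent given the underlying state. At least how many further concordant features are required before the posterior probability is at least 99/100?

4

Prior odds = 0.077/0.923 = 77/923.
Combined Bayes factor of the evidence already in hand = 3 × 2.25 × 10 = 67.5.
Odds after that evidence = (77/923) × 67.5 = 10395/1846.
Target odds = 0.99/0.01 = 99.
Need 2.1ⁿ ≥ 99 ÷ (10395/1846) = 1846/105.
2.1³ = 9.261 falls short of 1846/105 but 2.1⁴ = 19.4481 reaches it, so n = 4.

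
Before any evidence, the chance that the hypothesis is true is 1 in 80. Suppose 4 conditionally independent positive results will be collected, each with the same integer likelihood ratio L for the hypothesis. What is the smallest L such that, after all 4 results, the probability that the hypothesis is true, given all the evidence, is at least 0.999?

17

Prior odds = 0.0125/0.9875 = 1/79.
Target odds = 0.999/0.001 = 999.
Need L⁴ ≥ 999 ÷ (1/79) = 78921.
16⁴ = 65536 < 78921 ≤ 83521 = 17⁴, so L = 17.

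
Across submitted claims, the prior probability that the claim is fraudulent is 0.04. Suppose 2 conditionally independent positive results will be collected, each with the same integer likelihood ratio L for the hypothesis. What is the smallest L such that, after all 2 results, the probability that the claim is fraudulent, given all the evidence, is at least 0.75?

9

Prior odds = 0.04/0.96 = 1/24.
Target odds = 0.75/0.25 = 3.
Need L² ≥ 3 ÷ (1/24) = 72.
8² = 64 < 72 ≤ 81 = 9², so L = 9.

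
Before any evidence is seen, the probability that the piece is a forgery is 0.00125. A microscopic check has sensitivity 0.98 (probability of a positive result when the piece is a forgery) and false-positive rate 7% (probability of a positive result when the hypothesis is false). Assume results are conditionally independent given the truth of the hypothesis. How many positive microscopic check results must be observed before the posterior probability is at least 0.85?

Prior odds = 0.00125/0.99875 = 1/799.
Likelihood ratio of a positive result = 0.98/0.07 = 14.
Target posterior odds = 0.85/0.15 = 17/3.
Need (1/799) × 14ⁿ ≥ 17/3, i.e. 14ⁿ ≥ 13583/3.
14³ = 2744 falls short of 13583/3 but 14⁴ = 38416 reaches it, so n = 4.

4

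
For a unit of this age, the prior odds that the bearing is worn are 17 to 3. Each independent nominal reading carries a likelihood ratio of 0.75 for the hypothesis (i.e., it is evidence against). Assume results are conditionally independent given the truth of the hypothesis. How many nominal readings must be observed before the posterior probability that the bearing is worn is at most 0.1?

14

Prior odds = 17/3.
Likelihood ratio per nominal reading = 0.75.
Target odds: 0.1 ÷ 0.9 = 1/9.
Require 0.75ⁿ ≤ 1/9 ÷ (17/3) = 1/51.
0.75¹³ = 1594323/67108864 is still above 1/51 but 0.75¹⁴ = 4782969/268435456 is at or below it, so n = 14.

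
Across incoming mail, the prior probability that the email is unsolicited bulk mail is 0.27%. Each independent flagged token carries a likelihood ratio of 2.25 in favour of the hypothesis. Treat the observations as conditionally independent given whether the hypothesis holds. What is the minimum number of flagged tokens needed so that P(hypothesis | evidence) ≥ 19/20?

11

Prior odds = 0.0027/0.9973 = 27/9973.
Likelihood ratio per flagged token = 2.25.
Target odds: 0.95 ÷ 0.05 = 19.
Require 2.25ⁿ ≥ 19 ÷ (27/9973) = 189487/27.
2.25¹⁰ ≈3325.26 falls short of 189487/27 but 2.25¹¹ ≈7481.83 reaches it, so n = 11.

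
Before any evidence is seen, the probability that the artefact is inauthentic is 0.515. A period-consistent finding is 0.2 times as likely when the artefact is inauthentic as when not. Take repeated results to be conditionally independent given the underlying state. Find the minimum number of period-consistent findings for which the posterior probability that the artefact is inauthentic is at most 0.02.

3

Prior odds: 0.515 ÷ 0.485 = 103/97.
Likelihood ratio per period-consistent finding = 0.2.
Target posterior odds = 0.02/0.98 = 1/49.
Need (103/97) × 0.2ⁿ ≤ 1/49, i.e. 0.2ⁿ ≤ 97/5047.
0.2² = 0.04 is still above 97/5047 but 0.2³ = 0.008 is at or below it, so n = 3.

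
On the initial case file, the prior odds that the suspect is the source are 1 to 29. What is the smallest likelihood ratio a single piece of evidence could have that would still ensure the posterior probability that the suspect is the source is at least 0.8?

Prior odds = 1/29.
Target odds = 0.8/0.2 = 4.
Required Bayes factor = 4 ÷ (1/29) = 116.

116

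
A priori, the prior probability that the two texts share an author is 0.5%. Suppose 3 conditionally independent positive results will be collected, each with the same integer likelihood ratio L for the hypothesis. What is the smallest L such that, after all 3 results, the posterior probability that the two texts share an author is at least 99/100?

28

Prior odds = 0.005/0.995 = 1/199.
Target odds = 0.99/0.01 = 99.
Need L³ ≥ 99 ÷ (1/199) = 19701.
27³ = 19683 < 19701 ≤ 21952 = 28³, so L = 28.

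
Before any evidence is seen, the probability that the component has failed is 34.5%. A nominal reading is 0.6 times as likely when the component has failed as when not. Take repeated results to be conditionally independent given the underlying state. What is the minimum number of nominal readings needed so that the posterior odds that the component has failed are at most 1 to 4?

Prior odds = 0.345/0.655 = 69/131.
Likelihood ratio per nominal reading = 0.6.
Target odds = 0.25.
Require 0.6ⁿ ≤ 0.25 ÷ (69/131) = 131/276.
0.6¹ = 0.6 is still above 131/276 but 0.6² = 0.36 is at or below it, so n = 2.

2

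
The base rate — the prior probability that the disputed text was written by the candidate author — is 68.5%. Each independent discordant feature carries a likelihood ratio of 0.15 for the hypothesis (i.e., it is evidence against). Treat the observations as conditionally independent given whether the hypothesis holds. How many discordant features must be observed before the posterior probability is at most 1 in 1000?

5

Prior odds: 0.685 ÷ 0.315 = 137/63.
Likelihood ratio per discordant feature = 0.15.
Target odds: 0.001 ÷ 0.999 = 1/999.
Require 0.15ⁿ ≤ 1/999 ÷ (137/63) = 7/15207.
0.15⁴ = 81/160000 is still above 7/15207 but 0.15⁵ = 243/3200000 is at or below it, so n = 5.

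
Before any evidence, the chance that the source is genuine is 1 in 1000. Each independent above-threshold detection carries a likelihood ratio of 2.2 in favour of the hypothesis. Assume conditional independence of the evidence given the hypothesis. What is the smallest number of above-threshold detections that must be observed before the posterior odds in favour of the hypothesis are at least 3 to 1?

Prior odds: 0.001 ÷ 0.999 = 1/999.
Likelihood ratio per above-threshold detection = 2.2.
Target odds = 3.
Require 2.2ⁿ ≥ 3 ÷ (1/999) = 2997.
2.2¹⁰ ≈2655.99 falls short of 2997 but 2.2¹¹ ≈5843.18 reaches it, so n = 11.

11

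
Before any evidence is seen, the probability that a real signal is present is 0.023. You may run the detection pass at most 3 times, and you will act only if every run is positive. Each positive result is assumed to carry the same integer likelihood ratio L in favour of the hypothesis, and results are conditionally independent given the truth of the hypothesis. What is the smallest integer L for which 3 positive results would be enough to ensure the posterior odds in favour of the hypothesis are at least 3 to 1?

6

Prior odds = 0.023/0.977 = 23/977.
Target odds = 3.
Need L³ ≥ 3 ÷ (23/977) = 2931/23.
5³ = 125 < 2931/23 ≤ 216 = 6³, so L = 6.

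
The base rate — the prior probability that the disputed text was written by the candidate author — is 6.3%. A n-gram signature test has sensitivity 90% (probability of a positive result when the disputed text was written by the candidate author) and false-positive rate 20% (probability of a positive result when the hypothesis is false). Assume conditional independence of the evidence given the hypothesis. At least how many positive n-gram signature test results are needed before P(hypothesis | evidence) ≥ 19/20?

4

Prior odds: 0.063 ÷ 0.937 = 63/937.
Likelihood ratio of a positive result = 0.9/0.2 = 4.5.
Target odds: 0.95 ÷ 0.05 = 19.
Require 4.5ⁿ ≥ 19 ÷ (63/937) = 17803/63.
4.5³ = 91.125 falls short of 17803/63 but 4.5⁴ = 410.0625 reaches it, so n = 4.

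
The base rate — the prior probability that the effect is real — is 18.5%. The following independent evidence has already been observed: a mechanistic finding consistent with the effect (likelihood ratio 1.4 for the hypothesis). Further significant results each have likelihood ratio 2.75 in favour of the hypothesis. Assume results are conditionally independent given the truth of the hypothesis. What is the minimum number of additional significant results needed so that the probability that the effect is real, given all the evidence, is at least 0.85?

3

Prior odds = 0.185/0.815 = 37/163.
Bayes factor of the evidence already in hand = 1.4.
Odds after that evidence = (37/163) × 1.4 = 259/815.
Target odds = 0.85/0.15 = 17/3.
Need 2.75ⁿ ≥ 17/3 ÷ (259/815) = 13855/777.
2.75² = 7.5625 falls short of 13855/777 but 2.75³ = 20.796875 reaches it, so n = 3.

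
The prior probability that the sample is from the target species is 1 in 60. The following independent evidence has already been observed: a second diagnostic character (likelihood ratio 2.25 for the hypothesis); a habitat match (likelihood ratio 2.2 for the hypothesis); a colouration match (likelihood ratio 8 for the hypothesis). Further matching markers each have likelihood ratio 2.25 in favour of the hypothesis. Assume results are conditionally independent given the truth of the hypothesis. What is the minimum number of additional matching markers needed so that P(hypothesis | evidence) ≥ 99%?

7

Prior odds = (1/60)/(59/60) = 1/59.
Combined Bayes factor of the evidence already in hand = 2.25 × 2.2 × 8 = 39.6.
Odds after that evidence = (1/59) × 39.6 = 198/295.
Target odds = 0.99/0.01 = 99.
Need 2.25ⁿ ≥ 99 ÷ (198/295) = 147.5.
2.25⁶ = 531441/4096 falls short of 147.5 but 2.25⁷ = 4782969/16384 reaches it, so n = 7.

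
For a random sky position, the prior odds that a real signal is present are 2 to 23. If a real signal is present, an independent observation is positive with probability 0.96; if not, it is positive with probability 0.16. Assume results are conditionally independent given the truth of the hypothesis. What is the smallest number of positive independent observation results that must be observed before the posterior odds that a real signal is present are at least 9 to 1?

Prior odds = 2/23.
Likelihood ratio of a positive = 0.96/0.16 = 6.
Target odds = 9.
Require 6ⁿ ≥ 9 ÷ (2/23) = 103.5.
6² = 36 falls short of 103.5 but 6³ = 216 reaches it, so n = 3.

3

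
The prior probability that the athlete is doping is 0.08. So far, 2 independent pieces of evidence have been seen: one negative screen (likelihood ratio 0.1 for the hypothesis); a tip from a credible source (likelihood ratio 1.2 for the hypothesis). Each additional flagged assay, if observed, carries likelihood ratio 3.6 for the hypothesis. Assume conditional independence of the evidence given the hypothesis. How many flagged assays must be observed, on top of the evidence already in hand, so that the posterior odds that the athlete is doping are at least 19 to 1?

6

Prior odds = 0.08/0.92 = 2/23.
Combined Bayes factor of the evidence already in hand = 0.1 × 1.2 = 0.12.
Odds after that evidence = (2/23) × 0.12 = 6/575.
Target odds = 19.
Need 3.6ⁿ ≥ 19 ÷ (6/575) = 10925/6.
3.6⁵ = 604.66176 falls short of 10925/6 but 3.6⁶ = 34012224/15625 reaches it, so n = 6.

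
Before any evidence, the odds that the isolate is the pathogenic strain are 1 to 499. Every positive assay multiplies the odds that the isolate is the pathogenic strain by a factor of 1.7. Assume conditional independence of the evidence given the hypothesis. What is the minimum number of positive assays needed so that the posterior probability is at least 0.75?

14

Prior odds = 1/499.
Likelihood ratio per positive assay = 1.7.
Target odds: 0.75 ÷ 0.25 = 3.
Need (1/499) × 1.7ⁿ ≥ 3, i.e. 1.7ⁿ ≥ 1497.
1.7¹³ ≈990.458 falls short of 1497 but 1.7¹⁴ ≈1683.78 reaches it, so n = 14.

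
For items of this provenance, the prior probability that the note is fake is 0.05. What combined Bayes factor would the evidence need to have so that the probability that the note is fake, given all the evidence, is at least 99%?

Prior odds = 0.05/0.95 = 1/19.
Target odds = 0.99/0.01 = 99.
Required Bayes factor = 99 ÷ (1/19) = 1881.

1881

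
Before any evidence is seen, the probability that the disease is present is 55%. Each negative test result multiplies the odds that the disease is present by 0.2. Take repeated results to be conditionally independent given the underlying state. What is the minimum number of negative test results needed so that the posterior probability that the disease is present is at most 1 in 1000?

5

Prior odds: 0.55 ÷ 0.45 = 11/9.
Likelihood ratio per negative test result = 0.2.
Target odds: 0.001 ÷ 0.999 = 1/999.
Need (11/9) × 0.2ⁿ ≤ 1/999, i.e. 0.2ⁿ ≤ 1/1221.
0.2⁴ = 0.0016 is still above 1/1221 but 0.2⁵ = 0.00032 is at or below it, so n = 5.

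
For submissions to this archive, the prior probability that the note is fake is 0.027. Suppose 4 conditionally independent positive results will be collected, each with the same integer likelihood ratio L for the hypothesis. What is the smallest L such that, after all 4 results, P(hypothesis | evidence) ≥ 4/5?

4

Prior odds = 0.027/0.973 = 27/973.
Target odds = 0.8/0.2 = 4.
Need L⁴ ≥ 4 ÷ (27/973) = 3892/27.
3⁴ = 81 < 3892/27 ≤ 256 = 4⁴, so L = 4.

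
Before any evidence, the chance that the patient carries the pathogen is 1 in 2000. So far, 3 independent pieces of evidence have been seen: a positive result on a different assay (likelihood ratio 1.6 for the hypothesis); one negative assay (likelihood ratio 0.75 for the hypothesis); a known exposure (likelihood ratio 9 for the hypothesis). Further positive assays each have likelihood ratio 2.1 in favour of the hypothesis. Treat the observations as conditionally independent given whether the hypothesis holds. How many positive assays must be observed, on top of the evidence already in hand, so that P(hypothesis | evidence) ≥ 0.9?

10

Prior odds = 0.0005/0.9995 = 1/1999.
Combined Bayes factor of the evidence already in hand = 1.6 × 0.75 × 9 = 10.8.
Odds after that evidence = (1/1999) × 10.8 = 54/9995.
Target odds = 0.9/0.1 = 9.
Need 2.1ⁿ ≥ 9 ÷ (54/9995) = 9995/6.
2.1⁹ ≈794.28 falls short of 9995/6 but 2.1¹⁰ ≈1667.99 reaches it, so n = 10.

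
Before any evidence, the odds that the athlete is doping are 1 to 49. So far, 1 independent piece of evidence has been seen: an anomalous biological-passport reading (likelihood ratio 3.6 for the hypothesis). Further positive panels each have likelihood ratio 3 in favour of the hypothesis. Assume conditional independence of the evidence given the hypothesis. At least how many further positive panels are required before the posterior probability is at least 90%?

Prior odds = 1/49.
Bayes factor of the evidence already in hand = 3.6.
Odds after that evidence = (1/49) × 3.6 = 18/245.
Target odds = 0.9/0.1 = 9.
Need 3ⁿ ≥ 9 ÷ (18/245) = 122.5.
3⁴ = 81 falls short of 122.5 but 3⁵ = 243 reaches it, so n = 5.

5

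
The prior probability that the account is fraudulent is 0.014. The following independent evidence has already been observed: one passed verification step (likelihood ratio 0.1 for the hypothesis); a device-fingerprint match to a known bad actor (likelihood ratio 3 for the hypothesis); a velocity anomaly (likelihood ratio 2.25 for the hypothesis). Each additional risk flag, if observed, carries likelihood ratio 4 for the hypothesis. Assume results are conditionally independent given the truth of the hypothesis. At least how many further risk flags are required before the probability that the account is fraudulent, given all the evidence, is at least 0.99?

Prior odds = 0.014/0.986 = 7/493.
Combined Bayes factor of the evidence already in hand = 0.1 × 3 × 2.25 = 0.675.
Odds after that evidence = (7/493) × 0.675 = 189/19720.
Target odds = 0.99/0.01 = 99.
Need 4ⁿ ≥ 99 ÷ (189/19720) = 216920/21.
4⁶ = 4096 falls short of 216920/21 but 4⁷ = 16384 reaches it, so n = 7.

7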